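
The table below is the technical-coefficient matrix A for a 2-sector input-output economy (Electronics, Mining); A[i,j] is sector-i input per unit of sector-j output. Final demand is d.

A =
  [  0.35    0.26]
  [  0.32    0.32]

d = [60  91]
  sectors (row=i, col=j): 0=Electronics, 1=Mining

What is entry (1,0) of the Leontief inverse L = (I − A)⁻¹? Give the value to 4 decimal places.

Form M = I − A:
  [  0.65   -0.26]
  [ -0.32    0.68]
Leontief inverse L = M⁻¹:
  [  1.8952    0.7246]
  [  0.8919    1.8116]
Total output x = L · d:
  x_0 = 1.8952·60 + 0.7246·91 = 179.6544
  x_1 = 0.8919·60 + 1.8116·91 = 218.3668

L[1,0] = 0.8919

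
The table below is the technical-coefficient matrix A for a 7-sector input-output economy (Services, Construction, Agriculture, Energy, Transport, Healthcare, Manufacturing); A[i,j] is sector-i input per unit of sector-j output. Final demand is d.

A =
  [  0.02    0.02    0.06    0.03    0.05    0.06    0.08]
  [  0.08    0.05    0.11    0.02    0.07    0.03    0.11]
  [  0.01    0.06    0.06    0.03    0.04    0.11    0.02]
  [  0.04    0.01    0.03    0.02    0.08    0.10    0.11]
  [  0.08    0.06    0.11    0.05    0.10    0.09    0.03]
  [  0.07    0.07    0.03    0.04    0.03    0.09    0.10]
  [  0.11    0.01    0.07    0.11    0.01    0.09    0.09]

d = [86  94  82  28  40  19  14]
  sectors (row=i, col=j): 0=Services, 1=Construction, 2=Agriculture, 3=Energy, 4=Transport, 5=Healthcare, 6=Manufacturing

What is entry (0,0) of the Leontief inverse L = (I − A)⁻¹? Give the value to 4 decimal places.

L[0,0] = 1.0549

Form M = I − A:
  [  0.98   -0.02   -0.06   -0.03   -0.05   -0.06   -0.08]
  [ -0.08    0.95   -0.11   -0.02   -0.07   -0.03   -0.11]
  [ -0.01   -0.06    0.94   -0.03   -0.04   -0.11   -0.02]
  [ -0.04   -0.01   -0.03    0.98   -0.08   -0.10   -0.11]
  [ -0.08   -0.06   -0.11   -0.05    0.90   -0.09   -0.03]
  [ -0.07   -0.07   -0.03   -0.04   -0.03    0.91   -0.10]
  [ -0.11   -0.01   -0.07   -0.11   -0.01   -0.09    0.91]
Leontief inverse L = M⁻¹:
  [  1.0549    0.0430    0.0957    0.0581    0.0763    0.1085    0.1215]
  [  0.1271    1.0822    0.1650    0.0593    0.1090    0.0978    0.1671]
  [  0.0446    0.0874    1.0965    0.0539    0.0688    0.1575    0.0647]
  [  0.0858    0.0381    0.0740    1.0565    0.1120    0.1591    0.1627]
  [  0.1294    0.0999    0.1693    0.0870    1.1479    0.1646    0.0936]
  [  0.1175    0.0987    0.0778    0.0764    0.0646    1.1501    0.1617]
  [  0.1558    0.0393    0.1162    0.1480    0.0483    0.1611    1.1571]
Total output x = L · d:
  x_0 = 1.0549·86 + 0.0430·94 + 0.0957·82 + 0.0581·28 + 0.0763·40 + 0.1085·19 + 0.1215·14 = 111.0403
  x_1 = 0.1271·86 + 1.0822·94 + 0.1650·82 + 0.0593·28 + 0.1090·40 + 0.0978·19 + 0.1671·14 = 136.4015
  x_2 = 0.0446·86 + 0.0874·94 + 1.0965·82 + 0.0539·28 + 0.0688·40 + 0.1575·19 + 0.0647·14 = 110.1272
  x_3 = 0.0858·86 + 0.0381·94 + 0.0740·82 + 1.0565·28 + 0.1120·40 + 0.1591·19 + 0.1627·14 = 56.3880
  x_4 = 0.1294·86 + 0.0999·94 + 0.1693·82 + 0.0870·28 + 1.1479·40 + 0.1646·19 + 0.0936·14 = 87.1931
  x_5 = 0.1175·86 + 0.0987·94 + 0.0778·82 + 0.0764·28 + 0.0646·40 + 1.1501·19 + 0.1617·14 = 54.6058
  x_6 = 0.1558·86 + 0.0393·94 + 0.1162·82 + 0.1480·28 + 0.0483·40 + 0.1611·19 + 1.1571·14 = 51.9522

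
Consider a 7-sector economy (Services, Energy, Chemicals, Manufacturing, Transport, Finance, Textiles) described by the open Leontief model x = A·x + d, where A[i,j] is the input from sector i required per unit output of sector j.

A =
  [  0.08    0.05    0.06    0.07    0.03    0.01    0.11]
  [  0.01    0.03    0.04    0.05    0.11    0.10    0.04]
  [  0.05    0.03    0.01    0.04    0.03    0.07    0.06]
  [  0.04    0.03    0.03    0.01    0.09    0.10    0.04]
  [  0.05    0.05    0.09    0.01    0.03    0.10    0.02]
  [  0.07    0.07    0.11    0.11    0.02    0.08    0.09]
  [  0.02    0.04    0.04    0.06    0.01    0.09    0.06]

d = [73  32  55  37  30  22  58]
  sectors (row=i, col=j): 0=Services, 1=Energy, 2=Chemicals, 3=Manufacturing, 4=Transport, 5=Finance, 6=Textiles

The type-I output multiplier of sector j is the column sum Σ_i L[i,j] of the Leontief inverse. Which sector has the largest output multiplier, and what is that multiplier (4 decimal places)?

Finance (1.8903)

Form M = I − A:
  [  0.92   -0.05   -0.06   -0.07   -0.03   -0.01   -0.11]
  [ -0.01    0.97   -0.04   -0.05   -0.11   -0.10   -0.04]
  [ -0.05   -0.03    0.99   -0.04   -0.03   -0.07   -0.06]
  [ -0.04   -0.03   -0.03    0.99   -0.09   -0.10   -0.04]
  [ -0.05   -0.05   -0.09   -0.01    0.97   -0.10   -0.02]
  [ -0.07   -0.07   -0.11   -0.11   -0.02    0.92   -0.09]
  [ -0.02   -0.04   -0.04   -0.06   -0.01   -0.09    0.94]
Leontief inverse L = M⁻¹:
  [  1.1081    0.0766    0.0913    0.1022    0.0580    0.0594    0.1500]
  [  0.0401    1.0592    0.0801    0.0825    0.1354    0.1528    0.0759]
  [  0.0728    0.0520    1.0388    0.0677    0.0497    0.1072    0.0912]
  [  0.0683    0.0571    0.0673    1.0423    0.1111    0.1448    0.0753]
  [  0.0789    0.0763    0.1233    0.0446    1.0535    0.1436    0.0584]
  [  0.1103    0.1074    0.1548    0.1566    0.0601    1.1494    0.1453]
  [  0.0441    0.0637    0.0700    0.0906    0.0332    0.1331    1.0935]
Total output x = L · d:
  x_0 = 1.1081·73 + 0.0766·32 + 0.0913·55 + 0.1022·37 + 0.0580·30 + 0.0594·22 + 0.1500·58 = 103.8950
  x_1 = 0.0401·73 + 1.0592·32 + 0.0801·55 + 0.0825·37 + 0.1354·30 + 0.1528·22 + 0.0759·58 = 56.1007
  x_2 = 0.0728·73 + 0.0520·32 + 1.0388·55 + 0.0677·37 + 0.0497·30 + 0.1072·22 + 0.0912·58 = 75.7578
  x_3 = 0.0683·73 + 0.0571·32 + 0.0673·55 + 1.0423·37 + 0.1111·30 + 0.1448·22 + 0.0753·58 = 59.9656
  x_4 = 0.0789·73 + 0.0763·32 + 0.1233·55 + 0.0446·37 + 1.0535·30 + 0.1436·22 + 0.0584·58 = 54.7886
  x_5 = 0.1103·73 + 0.1074·32 + 0.1548·55 + 0.1566·37 + 0.0601·30 + 1.1494·22 + 0.1453·58 = 61.3124
  x_6 = 0.0441·73 + 0.0637·32 + 0.0700·55 + 0.0906·37 + 0.0332·30 + 0.1331·22 + 1.0935·58 = 79.8044
Output multipliers (column sums of L):
  Services: 1.5226
  Energy: 1.4922
  Chemicals: 1.6255
  Manufacturing: 1.5864
  Transport: 1.5011
  Finance: 1.8903
  Textiles: 1.6897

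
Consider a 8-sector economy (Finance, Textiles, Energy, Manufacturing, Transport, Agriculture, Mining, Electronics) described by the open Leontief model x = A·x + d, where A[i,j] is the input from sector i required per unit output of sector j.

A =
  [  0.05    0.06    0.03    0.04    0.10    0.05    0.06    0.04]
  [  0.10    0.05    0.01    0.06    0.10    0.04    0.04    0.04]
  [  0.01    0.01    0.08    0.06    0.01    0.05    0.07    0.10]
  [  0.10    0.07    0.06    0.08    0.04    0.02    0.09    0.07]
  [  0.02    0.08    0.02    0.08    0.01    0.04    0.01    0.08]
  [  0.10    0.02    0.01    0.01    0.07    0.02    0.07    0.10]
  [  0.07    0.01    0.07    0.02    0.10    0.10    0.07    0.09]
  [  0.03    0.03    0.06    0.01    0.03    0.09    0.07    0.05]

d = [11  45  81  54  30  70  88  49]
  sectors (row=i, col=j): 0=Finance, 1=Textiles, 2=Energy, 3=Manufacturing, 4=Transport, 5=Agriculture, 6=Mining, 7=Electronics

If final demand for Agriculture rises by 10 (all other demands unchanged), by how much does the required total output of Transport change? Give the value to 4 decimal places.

Form M = I − A:
  [  0.95   -0.06   -0.03   -0.04   -0.10   -0.05   -0.06   -0.04]
  [ -0.10    0.95   -0.01   -0.06   -0.10   -0.04   -0.04   -0.04]
  [ -0.01   -0.01    0.92   -0.06   -0.01   -0.05   -0.07   -0.10]
  [ -0.10   -0.07   -0.06    0.92   -0.04   -0.02   -0.09   -0.07]
  [ -0.02   -0.08   -0.02   -0.08    0.99   -0.04   -0.01   -0.08]
  [ -0.10   -0.02   -0.01   -0.01   -0.07    0.98   -0.07   -0.10]
  [ -0.07   -0.01   -0.07   -0.02   -0.10   -0.10    0.93   -0.09]
  [ -0.03   -0.03   -0.06   -0.01   -0.03   -0.09   -0.07    0.95]
Leontief inverse L = M⁻¹:
  [  1.0936    0.0930    0.0593    0.0741    0.1428    0.0888    0.1014    0.0926]
  [  0.1452    1.0869    0.0391    0.0960    0.1454    0.0785    0.0827    0.0914]
  [  0.0480    0.0328    1.1151    0.0860    0.0455    0.0900    0.1154    0.1514]
  [  0.1553    0.1090    0.1022    1.1214    0.0971    0.0718    0.1475    0.1342]
  [  0.0595    0.1058    0.0449    0.1064    1.0449    0.0703    0.0476    0.1194]
  [  0.1362    0.0492    0.0392    0.0369    0.1111    1.0612    0.1095    0.1461]
  [  0.1184    0.0452    0.1086    0.0559    0.1487    0.1497    1.1231    0.1571]
  [  0.0673    0.0518    0.0877    0.0336    0.0675    0.1255    0.1093    1.0986]
Total output x = L · d:
  x_0 = 1.0936·11 + 0.0930·45 + 0.0593·81 + 0.0741·54 + 0.1428·30 + 0.0888·70 + 0.1014·88 + 0.0926·49 = 48.9839
  x_1 = 0.1452·11 + 1.0869·45 + 0.0391·81 + 0.0960·54 + 0.1454·30 + 0.0785·70 + 0.0827·88 + 0.0914·49 = 80.4778
  x_2 = 0.0480·11 + 0.0328·45 + 1.1151·81 + 0.0860·54 + 0.0455·30 + 0.0900·70 + 0.1154·88 + 0.1514·49 = 122.2117
  x_3 = 0.1553·11 + 0.1090·45 + 0.1022·81 + 1.1214·54 + 0.0971·30 + 0.0718·70 + 0.1475·88 + 0.1342·49 = 102.9427
  x_4 = 0.0595·11 + 0.1058·45 + 0.0449·81 + 0.1064·54 + 1.0449·30 + 0.0703·70 + 0.0476·88 + 0.1194·49 = 61.1064
  x_5 = 0.1362·11 + 0.0492·45 + 0.0392·81 + 0.0369·54 + 0.1111·30 + 1.0612·70 + 0.1095·88 + 0.1461·49 = 103.2907
  x_6 = 0.1184·11 + 0.0452·45 + 0.1086·81 + 0.0559·54 + 0.1487·30 + 0.1497·70 + 1.1231·88 + 0.1571·49 = 136.6125
  x_7 = 0.0673·11 + 0.0518·45 + 0.0877·81 + 0.0336·54 + 0.0675·30 + 0.1255·70 + 0.1093·88 + 1.0986·49 = 86.2507
Δx_4 = L[4,5] · Δd_5 = 0.0703 · 10 = 0.7029

0.7029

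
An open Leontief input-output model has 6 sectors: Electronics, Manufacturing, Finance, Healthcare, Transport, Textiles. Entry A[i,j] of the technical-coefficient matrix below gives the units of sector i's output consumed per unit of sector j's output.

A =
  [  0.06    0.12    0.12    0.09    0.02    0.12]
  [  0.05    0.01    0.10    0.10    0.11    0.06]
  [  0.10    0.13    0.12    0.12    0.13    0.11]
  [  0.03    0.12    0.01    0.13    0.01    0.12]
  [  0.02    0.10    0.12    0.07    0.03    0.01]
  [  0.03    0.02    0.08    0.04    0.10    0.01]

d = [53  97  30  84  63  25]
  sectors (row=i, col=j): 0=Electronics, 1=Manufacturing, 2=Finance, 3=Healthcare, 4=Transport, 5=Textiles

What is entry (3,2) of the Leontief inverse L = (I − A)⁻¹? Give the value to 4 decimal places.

Form M = I − A:
  [  0.94   -0.12   -0.12   -0.09   -0.02   -0.12]
  [ -0.05    0.99   -0.10   -0.10   -0.11   -0.06]
  [ -0.10   -0.13    0.88   -0.12   -0.13   -0.11]
  [ -0.03   -0.12   -0.01    0.87   -0.01   -0.12]
  [ -0.02   -0.10   -0.12   -0.07    0.97   -0.01]
  [ -0.03   -0.02   -0.08   -0.04   -0.10    0.99]
Leontief inverse L = M⁻¹:
  [  1.1102    0.1972    0.2063    0.1824    0.0946    0.1925]
  [  0.0885    1.0831    0.1699    0.1755    0.1614    0.1181]
  [  0.1631    0.2378    1.2368    0.2418    0.2195    0.2031]
  [  0.0609    0.1704    0.0648    1.1969    0.0592    0.1706]
  [  0.0572    0.1582    0.1808    0.1391    1.0823    0.0644]
  [  0.0568    0.0699    0.1305    0.0910    0.1356    1.0481]
Total output x = L · d:
  x_0 = 1.1102·53 + 0.1972·97 + 0.2063·30 + 0.1824·84 + 0.0946·63 + 0.1925·25 = 110.2626
  x_1 = 0.0885·53 + 1.0831·97 + 0.1699·30 + 0.1755·84 + 0.1614·63 + 0.1181·25 = 142.7121
  x_2 = 0.1631·53 + 0.2378·97 + 1.2368·30 + 0.2418·84 + 0.2195·63 + 0.2031·25 = 108.0263
  x_3 = 0.0609·53 + 0.1704·97 + 0.0648·30 + 1.1969·84 + 0.0592·63 + 0.1706·25 = 130.2282
  x_4 = 0.0572·53 + 0.1582·97 + 0.1808·30 + 0.1391·84 + 1.0823·63 + 0.0644·25 = 105.2749
  x_5 = 0.0568·53 + 0.0699·97 + 0.1305·30 + 0.0910·84 + 0.1356·63 + 1.0481·25 = 56.1019

L[3,2] = 0.0648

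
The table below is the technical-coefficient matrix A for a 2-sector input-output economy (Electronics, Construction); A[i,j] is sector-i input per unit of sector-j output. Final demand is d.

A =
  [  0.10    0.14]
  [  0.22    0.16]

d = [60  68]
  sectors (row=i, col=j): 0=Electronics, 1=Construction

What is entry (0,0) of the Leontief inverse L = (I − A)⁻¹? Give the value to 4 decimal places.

Form M = I − A:
  [  0.90   -0.14]
  [ -0.22    0.84]
Leontief inverse L = M⁻¹:
  [  1.1583    0.1931]
  [  0.3034    1.2410]
Total output x = L · d:
  x_0 = 1.1583·60 + 0.1931·68 = 82.6255
  x_1 = 0.3034·60 + 1.2410·68 = 102.5924

L[0,0] = 1.1583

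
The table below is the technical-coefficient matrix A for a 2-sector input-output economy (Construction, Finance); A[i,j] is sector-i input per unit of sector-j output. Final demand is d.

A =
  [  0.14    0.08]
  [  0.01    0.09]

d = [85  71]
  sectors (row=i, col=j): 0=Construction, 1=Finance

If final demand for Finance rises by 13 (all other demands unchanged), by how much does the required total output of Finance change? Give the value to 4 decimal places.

Form M = I − A:
  [  0.86   -0.08]
  [ -0.01    0.91]
Leontief inverse L = M⁻¹:
  [  1.1640    0.1023]
  [  0.0128    1.1000]
Total output x = L · d:
  x_0 = 1.1640·85 + 0.1023·71 = 106.2036
  x_1 = 0.0128·85 + 1.1000·71 = 79.1891
Δx_1 = L[1,1] · Δd_1 = 1.1000 · 13 = 14.3003

14.3003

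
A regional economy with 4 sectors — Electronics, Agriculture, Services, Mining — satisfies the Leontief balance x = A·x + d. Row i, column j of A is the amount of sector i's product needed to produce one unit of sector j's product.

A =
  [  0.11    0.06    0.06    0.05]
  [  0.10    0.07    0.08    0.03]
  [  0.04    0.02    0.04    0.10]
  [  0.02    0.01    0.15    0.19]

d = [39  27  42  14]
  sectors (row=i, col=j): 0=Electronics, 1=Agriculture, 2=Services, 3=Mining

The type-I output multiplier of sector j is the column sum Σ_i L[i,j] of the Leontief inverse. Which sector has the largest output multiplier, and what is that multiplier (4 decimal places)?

Form M = I − A:
  [  0.89   -0.06   -0.06   -0.05]
  [ -0.10    0.93   -0.08   -0.03]
  [ -0.04   -0.02    0.96   -0.10]
  [ -0.02   -0.01   -0.15    0.81]
Leontief inverse L = M⁻¹:
  [  1.1381    0.0763    0.0907    0.0843]
  [  0.1283    1.0865    0.1082    0.0615]
  [  0.0542    0.0279    1.0687    0.1363]
  [  0.0397    0.0205    0.2015    1.2627]
Total output x = L · d:
  x_0 = 1.1381·39 + 0.0763·27 + 0.0907·42 + 0.0843·14 = 51.4344
  x_1 = 0.1283·39 + 1.0865·27 + 0.1082·42 + 0.0615·14 = 39.7459
  x_2 = 0.0542·39 + 0.0279·27 + 1.0687·42 + 0.1363·14 = 49.6630
  x_3 = 0.0397·39 + 0.0205·27 + 0.2015·42 + 1.2627·14 = 28.2415
Output multipliers (column sums of L):
  Electronics: 1.3604
  Agriculture: 1.2112
  Services: 1.4690
  Mining: 1.5448

Mining (1.5448)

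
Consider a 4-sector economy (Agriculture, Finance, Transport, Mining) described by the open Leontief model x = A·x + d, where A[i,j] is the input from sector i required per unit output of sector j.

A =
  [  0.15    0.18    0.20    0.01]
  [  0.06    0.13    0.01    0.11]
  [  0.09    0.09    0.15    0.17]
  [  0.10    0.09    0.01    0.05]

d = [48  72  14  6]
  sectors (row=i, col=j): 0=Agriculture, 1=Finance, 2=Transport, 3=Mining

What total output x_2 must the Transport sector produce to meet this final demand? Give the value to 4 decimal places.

Form M = I − A:
  [  0.85   -0.18   -0.20   -0.01]
  [ -0.06    0.87   -0.01   -0.11]
  [ -0.09   -0.09    0.85   -0.17]
  [ -0.10   -0.09   -0.01    0.95]
Leontief inverse L = M⁻¹:
  [  1.2407    0.2978    0.2966    0.1006]
  [  0.1055    1.1906    0.0406    0.1462]
  [  0.1710    0.1868    1.2218    0.2421]
  [  0.1424    0.1461    0.0479    1.0796]
Total output x = L · d:
  x_0 = 1.2407·48 + 0.2978·72 + 0.2966·14 + 0.1006·6 = 85.7534
  x_1 = 0.1055·48 + 1.1906·72 + 0.0406·14 + 0.1462·6 = 92.2331
  x_2 = 0.1710·48 + 0.1868·72 + 1.2218·14 + 0.2421·6 = 40.2169
  x_3 = 0.1424·48 + 0.1461·72 + 0.0479·14 + 1.0796·6 = 24.5037

40.2169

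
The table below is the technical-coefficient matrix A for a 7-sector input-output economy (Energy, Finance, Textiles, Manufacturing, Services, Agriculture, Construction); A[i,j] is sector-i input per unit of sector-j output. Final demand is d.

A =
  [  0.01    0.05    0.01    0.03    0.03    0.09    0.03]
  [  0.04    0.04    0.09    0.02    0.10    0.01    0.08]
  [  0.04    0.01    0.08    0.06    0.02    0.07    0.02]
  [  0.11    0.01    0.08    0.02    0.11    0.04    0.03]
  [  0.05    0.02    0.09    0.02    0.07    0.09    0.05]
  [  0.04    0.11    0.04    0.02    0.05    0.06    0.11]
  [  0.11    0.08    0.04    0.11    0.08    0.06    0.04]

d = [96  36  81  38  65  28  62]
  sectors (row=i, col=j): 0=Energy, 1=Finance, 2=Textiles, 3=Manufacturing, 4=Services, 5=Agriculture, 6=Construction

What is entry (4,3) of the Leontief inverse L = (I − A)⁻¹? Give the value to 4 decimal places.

L[4,3] = 0.0460

Form M = I − A:
  [  0.99   -0.05   -0.01   -0.03   -0.03   -0.09   -0.03]
  [ -0.04    0.96   -0.09   -0.02   -0.10   -0.01   -0.08]
  [ -0.04   -0.01    0.92   -0.06   -0.02   -0.07   -0.02]
  [ -0.11   -0.01   -0.08    0.98   -0.11   -0.04   -0.03]
  [ -0.05   -0.02   -0.09   -0.02    0.93   -0.09   -0.05]
  [ -0.04   -0.11   -0.04   -0.02   -0.05    0.94   -0.11]
  [ -0.11   -0.08   -0.04   -0.11   -0.08   -0.06    0.96]
Leontief inverse L = M⁻¹:
  [  1.0333    0.0736    0.0355    0.0452    0.0583    0.1135    0.0566]
  [  0.0746    1.0650    0.1295    0.0479    0.1374    0.0502    0.1082]
  [  0.0662    0.0320    1.1086    0.0785    0.0479    0.1000    0.0442]
  [  0.1395    0.0370    0.1163    1.0439    0.1441    0.0844    0.0597]
  [  0.0828    0.0511    0.1274    0.0460    1.1059    0.1311    0.0836]
  [  0.0811    0.1462    0.0836    0.0518    0.0983    1.1005    0.1493]
  [  0.1553    0.1162    0.0902    0.1391    0.1349    0.1107    1.0821]
Total output x = L · d:
  x_0 = 1.0333·96 + 0.0736·36 + 0.0355·81 + 0.0452·38 + 0.0583·65 + 0.1135·28 + 0.0566·62 = 116.9181
  x_1 = 0.0746·96 + 1.0650·36 + 0.1295·81 + 0.0479·38 + 0.1374·65 + 0.0502·28 + 0.1082·62 = 74.8535
  x_2 = 0.0662·96 + 0.0320·36 + 1.1086·81 + 0.0785·38 + 0.0479·65 + 0.1000·28 + 0.0442·62 = 108.9371
  x_3 = 0.1395·96 + 0.0370·36 + 0.1163·81 + 1.0439·38 + 0.1441·65 + 0.0844·28 + 0.0597·62 = 79.2436
  x_4 = 0.0828·96 + 0.0511·36 + 0.1274·81 + 0.0460·38 + 1.1059·65 + 0.1311·28 + 0.0836·62 = 102.5884
  x_5 = 0.0811·96 + 0.1462·36 + 0.0836·81 + 0.0518·38 + 0.0983·65 + 1.1005·28 + 0.1493·62 = 68.2490
  x_6 = 0.1553·96 + 0.1162·36 + 0.0902·81 + 0.1391·38 + 0.1349·65 + 0.1107·28 + 1.0821·62 = 110.6516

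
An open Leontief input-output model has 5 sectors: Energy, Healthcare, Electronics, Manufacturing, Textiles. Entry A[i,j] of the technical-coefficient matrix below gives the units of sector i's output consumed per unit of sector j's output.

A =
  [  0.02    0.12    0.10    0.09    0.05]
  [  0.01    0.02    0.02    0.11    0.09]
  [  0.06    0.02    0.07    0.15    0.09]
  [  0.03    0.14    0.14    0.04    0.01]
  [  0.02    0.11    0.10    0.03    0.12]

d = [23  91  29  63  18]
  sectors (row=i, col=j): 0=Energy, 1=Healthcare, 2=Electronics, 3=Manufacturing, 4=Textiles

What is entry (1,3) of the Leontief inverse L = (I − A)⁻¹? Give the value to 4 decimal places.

L[1,3] = 0.1357

Form M = I − A:
  [  0.98   -0.12   -0.10   -0.09   -0.05]
  [ -0.01    0.98   -0.02   -0.11   -0.09]
  [ -0.06   -0.02    0.93   -0.15   -0.09]
  [ -0.03   -0.14   -0.14    0.96   -0.01]
  [ -0.02   -0.11   -0.10   -0.03    0.88]
Leontief inverse L = M⁻¹:
  [  1.0372    0.1605    0.1461    0.1413    0.0919]
  [  0.0209    1.0566    0.0580    0.1357    0.1167]
  [  0.0785    0.0753    1.1289    0.1964    0.1298]
  [  0.0473    0.1717    0.1792    1.0954    0.0510]
  [  0.0367    0.1501    0.1450    0.0798    1.1695]
Total output x = L · d:
  x_0 = 1.0372·23 + 0.1605·91 + 0.1461·29 + 0.1413·63 + 0.0919·18 = 53.2561
  x_1 = 0.0209·23 + 1.0566·91 + 0.0580·29 + 0.1357·63 + 0.1167·18 = 108.9666
  x_2 = 0.0785·23 + 0.0753·91 + 1.1289·29 + 0.1964·63 + 0.1298·18 = 56.1079
  x_3 = 0.0473·23 + 0.1717·91 + 0.1792·29 + 1.0954·63 + 0.0510·18 = 91.8292
  x_4 = 0.0367·23 + 0.1501·91 + 0.1450·29 + 0.0798·63 + 1.1695·18 = 44.7922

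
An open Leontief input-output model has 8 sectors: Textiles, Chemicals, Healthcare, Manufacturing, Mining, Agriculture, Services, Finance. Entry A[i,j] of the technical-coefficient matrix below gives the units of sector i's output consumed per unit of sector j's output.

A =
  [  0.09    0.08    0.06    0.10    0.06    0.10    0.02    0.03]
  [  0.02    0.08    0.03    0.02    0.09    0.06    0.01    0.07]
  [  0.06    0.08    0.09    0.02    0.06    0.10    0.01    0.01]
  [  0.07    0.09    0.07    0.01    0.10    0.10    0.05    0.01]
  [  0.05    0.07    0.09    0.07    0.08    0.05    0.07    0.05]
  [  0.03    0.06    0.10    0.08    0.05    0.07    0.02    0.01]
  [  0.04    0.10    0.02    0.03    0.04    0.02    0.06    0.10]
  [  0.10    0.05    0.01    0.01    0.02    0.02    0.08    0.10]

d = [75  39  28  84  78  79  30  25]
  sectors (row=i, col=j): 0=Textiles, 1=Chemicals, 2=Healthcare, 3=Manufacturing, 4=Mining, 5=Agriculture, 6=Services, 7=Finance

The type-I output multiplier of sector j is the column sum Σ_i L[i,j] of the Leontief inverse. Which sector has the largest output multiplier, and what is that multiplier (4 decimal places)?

Form M = I − A:
  [  0.91   -0.08   -0.06   -0.10   -0.06   -0.10   -0.02   -0.03]
  [ -0.02    0.92   -0.03   -0.02   -0.09   -0.06   -0.01   -0.07]
  [ -0.06   -0.08    0.91   -0.02   -0.06   -0.10   -0.01   -0.01]
  [ -0.07   -0.09   -0.07    0.99   -0.10   -0.10   -0.05   -0.01]
  [ -0.05   -0.07   -0.09   -0.07    0.92   -0.05   -0.07   -0.05]
  [ -0.03   -0.06   -0.10   -0.08   -0.05    0.93   -0.02   -0.01]
  [ -0.04   -0.10   -0.02   -0.03   -0.04   -0.02    0.94   -0.10]
  [ -0.10   -0.05   -0.01   -0.01   -0.02   -0.02   -0.08    0.90]
Leontief inverse L = M⁻¹:
  [  1.1443    0.1552    0.1252    0.1464    0.1271    0.1717    0.0540    0.0682]
  [  0.0572    1.1296    0.0713    0.0499    0.1338    0.1023    0.0376    0.1039]
  [  0.1000    0.1384    1.1439    0.0580    0.1118    0.1565    0.0338    0.0392]
  [  0.1163    0.1588    0.1299    1.0550    0.1596    0.1615    0.0812    0.0491]
  [  0.1030    0.1438    0.1489    0.1105    1.1423    0.1140    0.1067    0.0941]
  [  0.0702    0.1186    0.1525    0.1126    0.1024    1.1263    0.0452    0.0377]
  [  0.0818    0.1544    0.0556    0.0580    0.0843    0.0620    1.0906    0.1425]
  [  0.1438    0.1028    0.0437    0.0415    0.0597    0.0614    0.1097    1.1410]
Total output x = L · d:
  x_0 = 1.1443·75 + 0.1552·39 + 0.1252·28 + 0.1464·84 + 0.1271·78 + 0.1717·79 + 0.0540·30 + 0.0682·25 = 134.4878
  x_1 = 0.0572·75 + 1.1296·39 + 0.0713·28 + 0.0499·84 + 0.1338·78 + 0.1023·79 + 0.0376·30 + 0.1039·25 = 76.7725
  x_2 = 0.1000·75 + 0.1384·39 + 1.1439·28 + 0.0580·84 + 0.1118·78 + 0.1565·79 + 0.0338·30 + 0.0392·25 = 72.8761
  x_3 = 0.1163·75 + 0.1588·39 + 0.1299·28 + 1.0550·84 + 0.1596·78 + 0.1615·79 + 0.0812·30 + 0.0491·25 = 136.0419
  x_4 = 0.1030·75 + 0.1438·39 + 0.1489·28 + 0.1105·84 + 1.1423·78 + 0.1140·79 + 0.1067·30 + 0.0941·25 = 130.4443
  x_5 = 0.0702·75 + 0.1186·39 + 0.1525·28 + 0.1126·84 + 0.1024·78 + 1.1263·79 + 0.0452·30 + 0.0377·25 = 122.8701
  x_6 = 0.0818·75 + 0.1544·39 + 0.0556·28 + 0.0580·84 + 0.0843·78 + 0.0620·79 + 1.0906·30 + 0.1425·25 = 66.3340
  x_7 = 0.1438·75 + 0.1028·39 + 0.0437·28 + 0.0415·84 + 0.0597·78 + 0.0614·79 + 0.1097·30 + 1.1410·25 = 60.8329
Output multipliers (column sums of L):
  Textiles: 1.8167
  Chemicals: 2.1015
  Healthcare: 1.8711
  Manufacturing: 1.6319
  Mining: 1.9209
  Agriculture: 1.9557
  Services: 1.5588
  Finance: 1.6757

Chemicals (2.1015)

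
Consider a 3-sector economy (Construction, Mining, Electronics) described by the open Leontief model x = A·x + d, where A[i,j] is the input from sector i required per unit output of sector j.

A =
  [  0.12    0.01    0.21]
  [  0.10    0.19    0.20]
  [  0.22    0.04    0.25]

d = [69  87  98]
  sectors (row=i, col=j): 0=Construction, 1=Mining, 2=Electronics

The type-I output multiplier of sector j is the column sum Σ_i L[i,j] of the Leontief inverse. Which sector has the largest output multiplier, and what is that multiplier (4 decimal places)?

Electronics (2.2145)

Form M = I − A:
  [  0.88   -0.01   -0.21]
  [ -0.10    0.81   -0.20]
  [ -0.22   -0.04    0.75]
Leontief inverse L = M⁻¹:
  [  1.2282    0.0326    0.3526]
  [  0.2438    1.2575    0.4036]
  [  0.3733    0.0766    1.4583]
Total output x = L · d:
  x_0 = 1.2282·69 + 0.0326·87 + 0.3526·98 = 122.1340
  x_1 = 0.2438·69 + 1.2575·87 + 0.4036·98 = 165.7781
  x_2 = 0.3733·69 + 0.0766·87 + 1.4583·98 = 175.3341
Output multipliers (column sums of L):
  Construction: 1.8453
  Mining: 1.3667
  Electronics: 2.2145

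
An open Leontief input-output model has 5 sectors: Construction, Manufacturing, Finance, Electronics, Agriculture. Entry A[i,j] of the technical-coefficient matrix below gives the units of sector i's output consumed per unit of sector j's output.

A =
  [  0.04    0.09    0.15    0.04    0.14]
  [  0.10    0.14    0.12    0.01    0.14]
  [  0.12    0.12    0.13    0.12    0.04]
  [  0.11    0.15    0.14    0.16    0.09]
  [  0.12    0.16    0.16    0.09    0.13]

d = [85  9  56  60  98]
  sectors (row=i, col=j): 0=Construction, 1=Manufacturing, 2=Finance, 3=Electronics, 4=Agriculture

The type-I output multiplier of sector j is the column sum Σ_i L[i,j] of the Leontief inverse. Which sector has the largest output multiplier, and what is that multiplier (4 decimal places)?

Form M = I − A:
  [  0.96   -0.09   -0.15   -0.04   -0.14]
  [ -0.10    0.86   -0.12   -0.01   -0.14]
  [ -0.12   -0.12    0.87   -0.12   -0.04]
  [ -0.11   -0.15   -0.14    0.84   -0.09]
  [ -0.12   -0.16   -0.16   -0.09    0.87]
Leontief inverse L = M⁻¹:
  [  1.1480    0.2296    0.2956    0.1262    0.2483]
  [  0.2128    1.2893    0.2782    0.0935    0.2642]
  [  0.2353    0.2732    1.2927    0.2167    0.1637]
  [  0.2562    0.3438    0.3429    1.2820    0.2449]
  [  0.2673    0.3546    0.3651    0.2071    1.2877]
Total output x = L · d:
  x_0 = 1.1480·85 + 0.2296·9 + 0.2956·56 + 0.1262·60 + 0.2483·98 = 148.1149
  x_1 = 0.2128·85 + 1.2893·9 + 0.2782·56 + 0.0935·60 + 0.2642·98 = 76.7737
  x_2 = 0.2353·85 + 0.2732·9 + 1.2927·56 + 0.2167·60 + 0.1637·98 = 123.8919
  x_3 = 0.2562·85 + 0.3438·9 + 0.3429·56 + 1.2820·60 + 0.2449·98 = 145.0018
  x_4 = 0.2673·85 + 0.3546·9 + 0.3651·56 + 0.2071·60 + 1.2877·98 = 184.9775
Output multipliers (column sums of L):
  Construction: 2.1197
  Manufacturing: 2.4906
  Finance: 2.5745
  Electronics: 1.9255
  Agriculture: 2.2089

Finance (2.5745)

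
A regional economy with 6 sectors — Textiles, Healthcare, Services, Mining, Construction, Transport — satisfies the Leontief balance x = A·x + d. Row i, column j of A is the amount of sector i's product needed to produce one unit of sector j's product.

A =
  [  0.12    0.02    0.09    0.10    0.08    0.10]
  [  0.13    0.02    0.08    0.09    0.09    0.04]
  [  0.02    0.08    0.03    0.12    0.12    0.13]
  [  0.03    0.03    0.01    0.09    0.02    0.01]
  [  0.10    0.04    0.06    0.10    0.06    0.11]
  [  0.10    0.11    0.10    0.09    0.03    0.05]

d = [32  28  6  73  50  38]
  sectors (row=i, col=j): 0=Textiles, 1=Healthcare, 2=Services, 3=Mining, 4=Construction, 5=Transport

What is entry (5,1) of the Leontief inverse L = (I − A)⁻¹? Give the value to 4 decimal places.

Form M = I − A:
  [  0.88   -0.02   -0.09   -0.10   -0.08   -0.10]
  [ -0.13    0.98   -0.08   -0.09   -0.09   -0.04]
  [ -0.02   -0.08    0.97   -0.12   -0.12   -0.13]
  [ -0.03   -0.03   -0.01    0.91   -0.02   -0.01]
  [ -0.10   -0.04   -0.06   -0.10    0.94   -0.11]
  [ -0.10   -0.11   -0.10   -0.09   -0.03    0.95]
Leontief inverse L = M⁻¹:
  [  1.1898    0.0658    0.1431    0.1873    0.1351    0.1652]
  [  0.1920    1.0566    0.1257    0.1675    0.1403    0.0999]
  [  0.0897    0.1237    1.0809    0.2012    0.1676    0.1841]
  [  0.0520    0.0418    0.0248    1.1186    0.0362    0.0266]
  [  0.1656    0.0817    0.1097    0.1790    1.1089    0.1662]
  [  0.1671    0.1488    0.1492    0.1719    0.0866    1.1087]
Total output x = L · d:
  x_0 = 1.1898·32 + 0.0658·28 + 0.1431·6 + 0.1873·73 + 0.1351·50 + 0.1652·38 = 67.4821
  x_1 = 0.1920·32 + 1.0566·28 + 0.1257·6 + 0.1675·73 + 0.1403·50 + 0.0999·38 = 59.5189
  x_2 = 0.0897·32 + 0.1237·28 + 1.0809·6 + 0.2012·73 + 0.1676·50 + 0.1841·38 = 42.8865
  x_3 = 0.0520·32 + 0.0418·28 + 0.0248·6 + 1.1186·73 + 0.0362·50 + 0.0266·38 = 87.4664
  x_4 = 0.1656·32 + 0.0817·28 + 0.1097·6 + 0.1790·73 + 1.1089·50 + 0.1662·38 = 83.0690
  x_5 = 0.1671·32 + 0.1488·28 + 0.1492·6 + 0.1719·73 + 0.0866·50 + 1.1087·38 = 69.4189

L[5,1] = 0.1488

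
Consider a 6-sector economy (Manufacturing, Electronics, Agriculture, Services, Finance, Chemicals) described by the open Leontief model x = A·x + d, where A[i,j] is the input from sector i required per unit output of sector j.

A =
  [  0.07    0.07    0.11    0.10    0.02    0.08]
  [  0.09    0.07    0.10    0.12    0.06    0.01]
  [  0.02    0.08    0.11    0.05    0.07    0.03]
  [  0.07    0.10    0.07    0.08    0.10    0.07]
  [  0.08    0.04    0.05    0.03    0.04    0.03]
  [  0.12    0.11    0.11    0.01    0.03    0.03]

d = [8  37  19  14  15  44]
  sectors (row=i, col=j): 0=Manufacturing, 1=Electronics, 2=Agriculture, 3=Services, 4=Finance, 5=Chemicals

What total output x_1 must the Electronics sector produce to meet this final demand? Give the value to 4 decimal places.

Form M = I − A:
  [  0.93   -0.07   -0.11   -0.10   -0.02   -0.08]
  [ -0.09    0.93   -0.10   -0.12   -0.06   -0.01]
  [ -0.02   -0.08    0.89   -0.05   -0.07   -0.03]
  [ -0.07   -0.10   -0.07    0.92   -0.10   -0.07]
  [ -0.08   -0.04   -0.05   -0.03    0.96   -0.03]
  [ -0.12   -0.11   -0.11   -0.01   -0.03    0.97]
Leontief inverse L = M⁻¹:
  [  1.1237    0.1329    0.1834    0.1528    0.0645    0.1127]
  [  0.1410    1.1292    0.1695    0.1757    0.1056    0.0445]
  [  0.0597    0.1250    1.1644    0.0901    0.1050    0.0520]
  [  0.1302    0.1629    0.1447    1.1361    0.1450    0.1034]
  [  0.1119    0.0748    0.0931    0.0622    1.0635    0.0503]
  [  0.1666    0.1627    0.1783    0.0627    0.0662    1.0584]
Total output x = L · d:
  x_0 = 1.1237·8 + 0.1329·37 + 0.1834·19 + 0.1528·14 + 0.0645·15 + 0.1127·44 = 25.4575
  x_1 = 0.1410·8 + 1.1292·37 + 0.1695·19 + 0.1757·14 + 0.1056·15 + 0.0445·44 = 52.1280
  x_2 = 0.0597·8 + 0.1250·37 + 1.1644·19 + 0.0901·14 + 0.1050·15 + 0.0520·44 = 32.3480
  x_3 = 0.1302·8 + 0.1629·37 + 0.1447·19 + 1.1361·14 + 0.1450·15 + 0.1034·44 = 32.4440
  x_4 = 0.1119·8 + 0.0748·37 + 0.0931·19 + 0.0622·14 + 1.0635·15 + 0.0503·44 = 24.4665
  x_5 = 0.1666·8 + 0.1627·37 + 0.1783·19 + 0.0627·14 + 0.0662·15 + 1.0584·44 = 59.1811

52.1280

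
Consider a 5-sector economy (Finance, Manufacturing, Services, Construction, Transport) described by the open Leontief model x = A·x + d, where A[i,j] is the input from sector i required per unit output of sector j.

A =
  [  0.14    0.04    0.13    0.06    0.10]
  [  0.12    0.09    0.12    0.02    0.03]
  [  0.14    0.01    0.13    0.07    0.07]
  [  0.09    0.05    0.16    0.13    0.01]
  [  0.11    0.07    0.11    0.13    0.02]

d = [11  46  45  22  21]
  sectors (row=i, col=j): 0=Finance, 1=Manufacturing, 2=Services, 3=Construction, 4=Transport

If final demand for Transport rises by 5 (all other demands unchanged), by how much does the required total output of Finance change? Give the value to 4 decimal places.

Form M = I − A:
  [  0.86   -0.04   -0.13   -0.06   -0.10]
  [ -0.12    0.91   -0.12   -0.02   -0.03]
  [ -0.14   -0.01    0.87   -0.07   -0.07]
  [ -0.09   -0.05   -0.16    0.87   -0.01]
  [ -0.11   -0.07   -0.11   -0.13    0.98]
Leontief inverse L = M⁻¹:
  [  1.2446    0.0758    0.2388    0.1289    0.1477]
  [  0.2059    1.1193    0.2064    0.0671    0.0707]
  [  0.2341    0.0399    1.2288    0.1330    0.1142]
  [  0.1860    0.0807    0.2650    1.1933    0.0526]
  [  0.2054    0.1036    0.2146    0.1925    1.0618]
Total output x = L · d:
  x_0 = 1.2446·11 + 0.0758·46 + 0.2388·45 + 0.1289·22 + 0.1477·21 = 33.8589
  x_1 = 0.2059·11 + 1.1193·46 + 0.2064·45 + 0.0671·22 + 0.0707·21 = 66.0047
  x_2 = 0.2341·11 + 0.0399·46 + 1.2288·45 + 0.1330·22 + 0.1142·21 = 65.0326
  x_3 = 0.1860·11 + 0.0807·46 + 0.2650·45 + 1.1933·22 + 0.0526·21 = 45.0402
  x_4 = 0.2054·11 + 0.1036·46 + 0.2146·45 + 0.1925·22 + 1.0618·21 = 43.2180
Δx_0 = L[0,4] · Δd_4 = 0.1477 · 5 = 0.7385

0.7385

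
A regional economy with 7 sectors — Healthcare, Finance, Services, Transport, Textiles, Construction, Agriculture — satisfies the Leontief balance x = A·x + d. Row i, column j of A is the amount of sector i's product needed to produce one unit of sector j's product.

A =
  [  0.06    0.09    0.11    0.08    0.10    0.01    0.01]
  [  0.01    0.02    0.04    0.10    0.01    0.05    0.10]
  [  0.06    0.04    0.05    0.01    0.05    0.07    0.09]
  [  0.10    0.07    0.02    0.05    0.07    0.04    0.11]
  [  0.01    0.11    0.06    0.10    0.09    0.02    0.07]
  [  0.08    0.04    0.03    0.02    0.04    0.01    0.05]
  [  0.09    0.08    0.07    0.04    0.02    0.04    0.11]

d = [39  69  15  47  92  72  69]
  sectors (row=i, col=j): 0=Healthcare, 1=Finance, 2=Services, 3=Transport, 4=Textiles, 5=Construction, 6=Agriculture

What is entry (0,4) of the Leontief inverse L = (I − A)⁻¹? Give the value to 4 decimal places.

L[0,4] = 0.1440

Form M = I − A:
  [  0.94   -0.09   -0.11   -0.08   -0.10   -0.01   -0.01]
  [ -0.01    0.98   -0.04   -0.10   -0.01   -0.05   -0.10]
  [ -0.06   -0.04    0.95   -0.01   -0.05   -0.07   -0.09]
  [ -0.10   -0.07   -0.02    0.95   -0.07   -0.04   -0.11]
  [ -0.01   -0.11   -0.06   -0.10    0.91   -0.02   -0.07]
  [ -0.08   -0.04   -0.03   -0.02   -0.04    0.99   -0.05]
  [ -0.09   -0.08   -0.07   -0.04   -0.02   -0.04    0.89]
Leontief inverse L = M⁻¹:
  [  1.1005    0.1402    0.1518    0.1281    0.1440    0.0400    0.0729]
  [  0.0498    1.0561    0.0685    0.1277    0.0370    0.0706    0.1488]
  [  0.0966    0.0804    1.0863    0.0443    0.0816    0.0908    0.1370]
  [  0.1457    0.1238    0.0670    1.0990    0.1122    0.0660    0.1707]
  [  0.0533    0.1595    0.0991    0.1480    1.1286    0.0500    0.1384]
  [  0.1058    0.0718    0.0591    0.0492    0.0664    1.0257    0.0842]
  [  0.1359    0.1278    0.1148    0.0829    0.0577    0.0677    1.1697]
Total output x = L · d:
  x_0 = 1.1005·39 + 0.1402·69 + 0.1518·15 + 0.1281·47 + 0.1440·92 + 0.0400·72 + 0.0729·69 = 82.0444
  x_1 = 0.0498·39 + 1.0561·69 + 0.0685·15 + 0.1277·47 + 0.0370·92 + 0.0706·72 + 0.1488·69 = 100.6046
  x_2 = 0.0966·39 + 0.0804·69 + 1.0863·15 + 0.0443·47 + 0.0816·92 + 0.0908·72 + 0.1370·69 = 51.1887
  x_3 = 0.1457·39 + 0.1238·69 + 0.0670·15 + 1.0990·47 + 0.1122·92 + 0.0660·72 + 0.1707·69 = 93.7438
  x_4 = 0.0533·39 + 0.1595·69 + 0.0991·15 + 0.1480·47 + 1.1286·92 + 0.0500·72 + 0.1384·69 = 138.5028
  x_5 = 0.1058·39 + 0.0718·69 + 0.0591·15 + 0.0492·47 + 0.0664·92 + 1.0257·72 + 0.0842·69 = 98.0502
  x_6 = 0.1359·39 + 0.1278·69 + 0.1148·15 + 0.0829·47 + 0.0577·92 + 0.0677·72 + 1.1697·69 = 110.6263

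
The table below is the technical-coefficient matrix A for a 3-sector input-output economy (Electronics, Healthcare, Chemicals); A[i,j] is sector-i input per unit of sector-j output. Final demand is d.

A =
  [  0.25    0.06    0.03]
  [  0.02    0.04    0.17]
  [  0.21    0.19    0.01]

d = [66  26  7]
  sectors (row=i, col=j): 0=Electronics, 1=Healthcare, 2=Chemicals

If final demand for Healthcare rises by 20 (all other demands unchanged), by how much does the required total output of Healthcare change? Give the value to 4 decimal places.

21.6822

Form M = I − A:
  [  0.75   -0.06   -0.03]
  [ -0.02    0.96   -0.17]
  [ -0.21   -0.19    0.99]
Leontief inverse L = M⁻¹:
  [  1.3520    0.0959    0.0574]
  [  0.0817    1.0841    0.1886]
  [  0.3025    0.2284    1.0585]
Total output x = L · d:
  x_0 = 1.3520·66 + 0.0959·26 + 0.0574·7 = 92.1245
  x_1 = 0.0817·66 + 1.0841·26 + 0.1886·7 = 34.9013
  x_2 = 0.3025·66 + 0.2284·26 + 1.0585·7 = 33.3105
Δx_1 = L[1,1] · Δd_1 = 1.0841 · 20 = 21.6822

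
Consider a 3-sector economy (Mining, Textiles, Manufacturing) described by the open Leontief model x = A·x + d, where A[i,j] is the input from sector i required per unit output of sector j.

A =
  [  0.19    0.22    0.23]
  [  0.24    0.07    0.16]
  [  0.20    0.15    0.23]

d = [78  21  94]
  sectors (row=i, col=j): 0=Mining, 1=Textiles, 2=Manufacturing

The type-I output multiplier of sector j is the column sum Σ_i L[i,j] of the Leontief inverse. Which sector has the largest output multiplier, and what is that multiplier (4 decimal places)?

Form M = I − A:
  [  0.81   -0.22   -0.23]
  [ -0.24    0.93   -0.16]
  [ -0.20   -0.15    0.77]
Leontief inverse L = M⁻¹:
  [  1.4986    0.4415    0.5394]
  [  0.4694    1.2509    0.4001]
  [  0.4807    0.3583    1.5167]
Total output x = L · d:
  x_0 = 1.4986·78 + 0.4415·21 + 0.5394·94 = 176.8583
  x_1 = 0.4694·78 + 1.2509·21 + 0.4001·94 = 100.4954
  x_2 = 0.4807·78 + 0.3583·21 + 1.5167·94 = 187.5922
Output multipliers (column sums of L):
  Mining: 2.4487
  Textiles: 2.0507
  Manufacturing: 2.4562

Manufacturing (2.4562)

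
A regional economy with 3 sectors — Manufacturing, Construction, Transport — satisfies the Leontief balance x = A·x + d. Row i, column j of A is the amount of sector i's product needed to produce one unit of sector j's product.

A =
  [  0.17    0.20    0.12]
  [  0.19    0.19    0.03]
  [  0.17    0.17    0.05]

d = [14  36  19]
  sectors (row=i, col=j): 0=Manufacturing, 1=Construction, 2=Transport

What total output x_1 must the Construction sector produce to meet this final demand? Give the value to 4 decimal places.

54.0034

Form M = I − A:
  [  0.83   -0.20   -0.12]
  [ -0.19    0.81   -0.03]
  [ -0.17   -0.17    0.95]
Leontief inverse L = M⁻¹:
  [  1.3249    0.3647    0.1789]
  [  0.3217    1.3314    0.0827]
  [  0.2947    0.3035    1.0994]
Total output x = L · d:
  x_0 = 1.3249·14 + 0.3647·36 + 0.1789·19 = 35.0766
  x_1 = 0.3217·14 + 1.3314·36 + 0.0827·19 = 54.0034
  x_2 = 0.2947·14 + 0.3035·36 + 1.0994·19 = 35.9406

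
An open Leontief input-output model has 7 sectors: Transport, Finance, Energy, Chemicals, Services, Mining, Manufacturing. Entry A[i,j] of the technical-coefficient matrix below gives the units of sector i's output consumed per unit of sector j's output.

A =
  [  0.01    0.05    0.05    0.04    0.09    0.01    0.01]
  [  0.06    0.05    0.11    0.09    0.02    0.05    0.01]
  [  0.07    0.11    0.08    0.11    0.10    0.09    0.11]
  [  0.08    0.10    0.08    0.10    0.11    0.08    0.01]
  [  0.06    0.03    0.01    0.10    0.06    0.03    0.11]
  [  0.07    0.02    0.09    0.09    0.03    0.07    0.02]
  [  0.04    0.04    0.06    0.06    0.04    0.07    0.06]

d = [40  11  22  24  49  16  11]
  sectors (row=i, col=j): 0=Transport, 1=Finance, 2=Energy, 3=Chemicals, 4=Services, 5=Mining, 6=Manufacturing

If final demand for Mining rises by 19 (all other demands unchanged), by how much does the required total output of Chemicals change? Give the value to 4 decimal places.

Form M = I − A:
  [  0.99   -0.05   -0.05   -0.04   -0.09   -0.01   -0.01]
  [ -0.06    0.95   -0.11   -0.09   -0.02   -0.05   -0.01]
  [ -0.07   -0.11    0.92   -0.11   -0.10   -0.09   -0.11]
  [ -0.08   -0.10   -0.08    0.90   -0.11   -0.08   -0.01]
  [ -0.06   -0.03   -0.01   -0.10    0.94   -0.03   -0.11]
  [ -0.07   -0.02   -0.09   -0.09   -0.03    0.93   -0.02]
  [ -0.04   -0.04   -0.06   -0.06   -0.04   -0.07    0.94]
Leontief inverse L = M⁻¹:
  [  1.0389    0.0790    0.0806    0.0837    0.1223    0.0372    0.0373]
  [  0.1037    1.0996    0.1636    0.1552    0.0738    0.0951    0.0443]
  [  0.1392    0.1804    1.1631    0.2133    0.1780    0.1603    0.1660]
  [  0.1392    0.1607    0.1492    1.1889    0.1785    0.1369    0.0571]
  [  0.0987    0.0706    0.0556    0.1577    1.1074    0.0701    0.1411]
  [  0.1123    0.0666    0.1407    0.1530    0.0828    1.1135    0.0534]
  [  0.0790    0.0799    0.1070    0.1178    0.0844    0.1105    1.0915]
Total output x = L · d:
  x_0 = 1.0389·40 + 0.0790·11 + 0.0806·22 + 0.0837·24 + 0.1223·49 + 0.0372·16 + 0.0373·11 = 53.2057
  x_1 = 0.1037·40 + 1.0996·11 + 0.1636·22 + 0.1552·24 + 0.0738·49 + 0.0951·16 + 0.0443·11 = 29.1956
  x_2 = 0.1392·40 + 0.1804·11 + 1.1631·22 + 0.2133·24 + 0.1780·49 + 0.1603·16 + 0.1660·11 = 51.3771
  x_3 = 0.1392·40 + 0.1607·11 + 0.1492·22 + 1.1889·24 + 0.1785·49 + 0.1369·16 + 0.0571·11 = 50.7194
  x_4 = 0.0987·40 + 0.0706·11 + 0.0556·22 + 0.1577·24 + 1.1074·49 + 0.0701·16 + 0.1411·11 = 66.6719
  x_5 = 0.1123·40 + 0.0666·11 + 0.1407·22 + 0.1530·24 + 0.0828·49 + 1.1135·16 + 0.0534·11 = 34.4513
  x_6 = 0.0790·40 + 0.0799·11 + 0.1070·22 + 0.1178·24 + 0.0844·49 + 0.1105·16 + 1.0915·11 = 27.1280
Δx_3 = L[3,5] · Δd_5 = 0.1369 · 19 = 2.6013

2.6013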